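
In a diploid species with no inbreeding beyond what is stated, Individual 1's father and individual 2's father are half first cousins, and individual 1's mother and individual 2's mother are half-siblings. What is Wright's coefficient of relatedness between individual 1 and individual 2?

0.078125

Wright's path rule: contributions from independent ancestry routes add.
Individual 1 and individual 2 are related in two ways: half second cousins through their fathers (r = 1/64) and half first cousins through their mothers (r = 1/16).
r = 1/64 + 1/16 = 5/64 = 0.078125.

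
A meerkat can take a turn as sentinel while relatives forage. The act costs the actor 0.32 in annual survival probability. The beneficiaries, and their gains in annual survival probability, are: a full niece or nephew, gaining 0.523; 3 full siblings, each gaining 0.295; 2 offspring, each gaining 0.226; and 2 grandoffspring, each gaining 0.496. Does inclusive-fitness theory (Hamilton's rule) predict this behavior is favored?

Yes

Hamilton's rule: the trait is favored when the sum of r·B over every recipient exceeds the actor's cost C.
r to a full niece or nephew = 1/4 (full aunt/uncle↔niece/nephew: two paths of length 3 through the shared grandparent pair: r = 2·(1/2)^3 = 1/4).
r to a full sibling = 0.5 (full sibs share both parents — two paths of length 2: r = 2·(1/2)^2 = 1/2).
r to an offspring = 0.5 (one parent–offspring link: r = (1/2)^1 = 1/2).
r to a grandoffspring = 0.25 (two parent–offspring links: r = (1/2)^2 = 1/4).
Summing one r·B term per recipient: 1·0.25·0.523 + 3·0.5·0.295 + 2·0.5·0.226 + 2·0.25·0.496 = 1.04725.
1.04725 > 0.32: the indirect benefit exceeds the cost.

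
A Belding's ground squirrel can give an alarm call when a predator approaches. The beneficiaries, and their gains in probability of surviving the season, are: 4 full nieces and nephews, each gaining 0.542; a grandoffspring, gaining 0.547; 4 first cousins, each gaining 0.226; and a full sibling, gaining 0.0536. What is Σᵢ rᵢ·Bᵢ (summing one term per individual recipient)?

0.81855

r to a full niece or nephew = 0.25 (full aunt/uncle↔niece/nephew: two paths of length 3 through the shared grandparent pair: r = 2·(1/2)^3 = 1/4).
r to a grandoffspring = 1/4 (two parent–offspring links: r = (1/2)^2 = 1/4).
r to a first cousin = 0.125 (first cousins share one grandparent pair — two paths of length 4: r = 2·(1/2)^4 = 1/8).
r to a full sibling = 1/2 (full sibs share both parents — two paths of length 2: r = 2·(1/2)^2 = 1/2).
Summing one r·B term per recipient: 4·0.25·0.542 + 1·0.25·0.547 + 4·0.125·0.226 + 1·0.5·0.0536 = 0.81855.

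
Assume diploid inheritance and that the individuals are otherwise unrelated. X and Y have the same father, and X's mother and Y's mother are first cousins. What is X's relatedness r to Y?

Independent pedigree routes through distinct common ancestors add.
X and Y are related in two ways: half-sibs through their shared father (r = 1/4) and second cousins through their mothers (r = 1/32).
r = 1/4 + 1/32 = 9/32 = 0.28125.

0.28125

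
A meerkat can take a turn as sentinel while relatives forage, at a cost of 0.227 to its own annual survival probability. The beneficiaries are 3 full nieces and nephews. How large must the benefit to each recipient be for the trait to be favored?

r to a full niece or nephew = 0.25 (full aunt/uncle↔niece/nephew: two paths of length 3 through the shared grandparent pair: r = 2·(1/2)^3 = 1/4).
Hamilton's rule with n recipients of equal r: n·r·B > C, so B > C/(n·r) = 0.227/(3·0.25) = 0.3027.

0.3027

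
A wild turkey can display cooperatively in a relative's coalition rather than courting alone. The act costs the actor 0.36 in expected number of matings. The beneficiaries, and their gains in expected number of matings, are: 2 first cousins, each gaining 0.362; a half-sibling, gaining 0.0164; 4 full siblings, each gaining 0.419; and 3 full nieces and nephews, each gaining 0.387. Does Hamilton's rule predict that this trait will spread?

Hamilton's rule: the trait is favored when the sum of r·B over every recipient exceeds the actor's cost C.
r to a first cousin = 0.125 (first cousins share one grandparent pair — two paths of length 4: r = 2·(1/2)^4 = 1/8).
r to a half-sibling = 0.25 (half-sibs share one parent — one path of length 2: r = (1/2)^2 = 1/4).
r to a full sibling = 1/2 (full sibs share both parents — two paths of length 2: r = 2·(1/2)^2 = 1/2).
r to a full niece or nephew = 0.25 (full aunt/uncle↔niece/nephew: two paths of length 3 through the shared grandparent pair: r = 2·(1/2)^3 = 1/4).
Summing one r·B term per recipient: 2·0.125·0.362 + 1·0.25·0.0164 + 4·0.5·0.419 + 3·0.25·0.387 = 1.22285.
1.22285 > 0.36: the indirect benefit exceeds the cost.

Yes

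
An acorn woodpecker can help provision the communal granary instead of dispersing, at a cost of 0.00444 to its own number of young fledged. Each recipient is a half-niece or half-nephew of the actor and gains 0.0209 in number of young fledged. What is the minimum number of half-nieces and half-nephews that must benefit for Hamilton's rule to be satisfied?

2

r to a half-niece or half-nephew = 1/8 (half-aunt/uncle↔niece/nephew: one path of length 3: r = (1/2)^3 = 1/8).
Hamilton's rule: n·r·B > C  ⇒  n > C/(r·B) = 0.00444/(0.125·0.0209) = 1.7.
The smallest integer exceeding 1.7 is 2.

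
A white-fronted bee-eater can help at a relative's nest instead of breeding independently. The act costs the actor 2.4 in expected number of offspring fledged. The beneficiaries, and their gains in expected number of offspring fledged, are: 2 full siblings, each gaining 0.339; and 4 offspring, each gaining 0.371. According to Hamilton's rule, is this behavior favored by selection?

No

Hamilton's rule: the trait is favored when the sum of r·B over every recipient exceeds the actor's cost C.
r to a full sibling = 1/2 (full sibs share both parents — two paths of length 2: r = 2·(1/2)^2 = 1/2).
r to an offspring = 1/2 (one parent–offspring link: r = (1/2)^1 = 1/2).
Summing one r·B term per recipient: 2·0.5·0.339 + 4·0.5·0.371 = 1.081.
1.081 < 2.4: the indirect benefit is less than the cost.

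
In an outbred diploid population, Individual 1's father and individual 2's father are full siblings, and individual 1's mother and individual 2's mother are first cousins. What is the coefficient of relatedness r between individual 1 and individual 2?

Independent pedigree routes through distinct common ancestors add.
Individual 1 and individual 2 are related in two ways: first cousins through their fathers (r = 1/8) and second cousins through their mothers (r = 1/32).
r = 1/8 + 1/32 = 5/32 = 0.15625.

0.15625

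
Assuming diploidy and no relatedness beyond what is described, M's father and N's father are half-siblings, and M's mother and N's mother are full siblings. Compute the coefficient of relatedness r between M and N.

Independent pedigree routes through distinct common ancestors add.
M and N are related in two ways: half first cousins through their fathers (r = 1/16) and first cousins through their mothers (r = 1/8).
r = 1/16 + 1/8 = 0.1875.

0.1875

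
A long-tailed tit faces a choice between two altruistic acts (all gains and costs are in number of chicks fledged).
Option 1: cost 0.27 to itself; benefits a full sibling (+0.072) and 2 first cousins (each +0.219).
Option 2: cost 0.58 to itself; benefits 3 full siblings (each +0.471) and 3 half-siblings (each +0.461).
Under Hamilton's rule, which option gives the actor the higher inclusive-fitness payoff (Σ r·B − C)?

Option 2

Option 1: r to a full sibling = 0.5.
Option 1: r to a first cousin = 0.125.
Option 1: Σ r·B − C = (1·0.5·0.072 + 2·0.125·0.219) − 0.27 = -0.17925.
Option 2: r to a full sibling = 0.5.
Option 2: r to a half-sibling = 0.25.
Option 2: Σ r·B − C = (3·0.5·0.471 + 3·0.25·0.461) − 0.58 = 0.47225.
Option 2 has the higher net inclusive-fitness payoff.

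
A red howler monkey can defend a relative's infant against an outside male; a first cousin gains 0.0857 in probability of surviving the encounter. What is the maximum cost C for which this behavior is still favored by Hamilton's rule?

0.0107125

r to a first cousin = 0.125 (first cousins share one grandparent pair — two paths of length 4: r = 2·(1/2)^4 = 1/8).
Hamilton's rule: n·r·B > C, so the trait is favored while C < n·r·B = 1·0.125·0.0857 = 0.0107125.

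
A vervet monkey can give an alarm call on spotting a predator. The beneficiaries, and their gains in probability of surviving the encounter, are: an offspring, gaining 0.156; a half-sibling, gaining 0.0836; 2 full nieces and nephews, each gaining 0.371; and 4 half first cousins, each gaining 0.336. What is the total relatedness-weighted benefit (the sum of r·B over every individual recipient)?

0.3684

r to an offspring = 1/2 (one parent–offspring link: r = (1/2)^1 = 1/2).
r to a half-sibling = 0.25 (half-sibs share one parent — one path of length 2: r = (1/2)^2 = 1/4).
r to a full niece or nephew = 0.25 (full aunt/uncle↔niece/nephew: two paths of length 3 through the shared grandparent pair: r = 2·(1/2)^3 = 1/4).
r to a half first cousin = 0.0625 (half first cousins share one grandparent — one path of length 4: r = (1/2)^4 = 1/16).
Summing one r·B term per recipient: 1·0.5·0.156 + 1·0.25·0.0836 + 2·0.25·0.371 + 4·0.0625·0.336 = 0.3684.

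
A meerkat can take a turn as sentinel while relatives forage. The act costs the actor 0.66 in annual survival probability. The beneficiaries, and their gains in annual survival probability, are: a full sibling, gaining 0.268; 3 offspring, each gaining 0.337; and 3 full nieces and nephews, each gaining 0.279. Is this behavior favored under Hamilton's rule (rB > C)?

Yes

Hamilton's rule: the trait is favored when the sum of r·B over every recipient exceeds the actor's cost C.
r to a full sibling = 1/2 (full sibs share both parents — two paths of length 2: r = 2·(1/2)^2 = 1/2).
r to an offspring = 0.5 (one parent–offspring link: r = (1/2)^1 = 1/2).
r to a full niece or nephew = 1/4 (full aunt/uncle↔niece/nephew: two paths of length 3 through the shared grandparent pair: r = 2·(1/2)^3 = 1/4).
Summing one r·B term per recipient: 1·0.5·0.268 + 3·0.5·0.337 + 3·0.25·0.279 = 0.84875.
0.84875 > 0.66: the indirect benefit exceeds the cost.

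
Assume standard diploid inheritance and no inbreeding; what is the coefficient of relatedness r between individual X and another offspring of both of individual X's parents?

0.5

Each parent–offspring link contributes a factor of 1/2, and independent paths through distinct common ancestors add.
Full sibs share both parents — two paths of length 2: r = 2·(1/2)^2 = 1/2.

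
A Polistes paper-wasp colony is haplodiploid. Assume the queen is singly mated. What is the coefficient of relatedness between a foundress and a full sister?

0.75

Haplodiploid full sisters inherit their father's entire haploid genome identically (contributing 1/2) and on average half of their mother's contribution (1/2 · 1/2 = 1/4); r = 1/2 + 1/4 = 3/4.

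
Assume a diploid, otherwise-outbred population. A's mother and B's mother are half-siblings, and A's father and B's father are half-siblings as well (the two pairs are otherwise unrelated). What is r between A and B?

0.125

Independent pedigree routes through distinct common ancestors add.
A and B are related in two ways: half first cousins through their mothers (r = 1/16) and half first cousins through their fathers (r = 1/16).
r = 1/16 + 1/16 = 1/8 = 0.125.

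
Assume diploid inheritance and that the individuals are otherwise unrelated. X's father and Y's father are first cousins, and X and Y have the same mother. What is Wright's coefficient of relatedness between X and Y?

0.28125

Wright's path rule: contributions from independent ancestry routes add.
X and Y are related in two ways: second cousins through their fathers (r = 1/32) and half-sibs through their shared mother (r = 1/4).
r = 1/32 + 1/4 = 9/32 = 0.28125.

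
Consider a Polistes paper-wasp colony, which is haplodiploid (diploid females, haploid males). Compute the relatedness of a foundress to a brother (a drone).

0.25

Her haploid brother carries none of their father's genes and a random half of their mother's genome; that half matches the maternal half of her own genome with probability 1/2: r = 1/2 · 1/2 = 1/4.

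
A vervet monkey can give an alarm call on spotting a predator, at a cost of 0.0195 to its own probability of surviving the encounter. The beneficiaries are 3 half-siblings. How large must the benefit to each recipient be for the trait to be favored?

r to a half-sibling = 0.25 (half-sibs share one parent — one path of length 2: r = (1/2)^2 = 1/4).
Hamilton's rule with n recipients of equal r: n·r·B > C, so B > C/(n·r) = 0.0195/(3·0.25) = 0.026.

0.026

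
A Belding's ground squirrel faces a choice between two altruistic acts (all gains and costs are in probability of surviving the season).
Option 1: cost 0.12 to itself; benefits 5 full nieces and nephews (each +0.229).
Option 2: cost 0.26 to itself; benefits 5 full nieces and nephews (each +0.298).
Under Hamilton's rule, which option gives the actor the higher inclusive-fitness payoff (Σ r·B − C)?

Option 1: r to a full niece or nephew = 0.25.
Option 1: Σ r·B − C = (5·0.25·0.229) − 0.12 = 0.16625.
Option 2: r to a full niece or nephew = 0.25.
Option 2: Σ r·B − C = (5·0.25·0.298) − 0.26 = 0.1125.
Option 1 has the higher net inclusive-fitness payoff.

Option 1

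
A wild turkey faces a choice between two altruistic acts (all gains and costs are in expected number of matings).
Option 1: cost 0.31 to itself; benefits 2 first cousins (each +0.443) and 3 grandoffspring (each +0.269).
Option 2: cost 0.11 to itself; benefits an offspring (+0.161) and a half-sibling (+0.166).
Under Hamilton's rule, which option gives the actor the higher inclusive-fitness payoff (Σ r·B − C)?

Option 2

Option 1: r to a first cousin = 0.125.
Option 1: r to a grandoffspring = 0.25.
Option 1: Σ r·B − C = (2·0.125·0.443 + 3·0.25·0.269) − 0.31 = 0.0025.
Option 2: r to an offspring = 0.5.
Option 2: r to a half-sibling = 0.25.
Option 2: Σ r·B − C = (1·0.5·0.161 + 1·0.25·0.166) − 0.11 = 0.012.
Option 2 has the higher net inclusive-fitness payoff.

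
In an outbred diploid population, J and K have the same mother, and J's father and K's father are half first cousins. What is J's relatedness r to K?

0.265625

With two independent routes of shared ancestry, r is the sum of the two contributions.
J and K are related in two ways: half-sibs through their shared mother (r = 1/4) and half second cousins through their fathers (r = 1/64).
r = 1/4 + 1/64 = 0.265625.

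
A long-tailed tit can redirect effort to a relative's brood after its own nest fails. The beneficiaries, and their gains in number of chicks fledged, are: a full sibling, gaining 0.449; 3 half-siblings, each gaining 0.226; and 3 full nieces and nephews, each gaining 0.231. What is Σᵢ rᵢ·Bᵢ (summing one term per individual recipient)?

r to a full sibling = 0.5 (full sibs share both parents — two paths of length 2: r = 2·(1/2)^2 = 1/2).
r to a half-sibling = 0.25 (half-sibs share one parent — one path of length 2: r = (1/2)^2 = 1/4).
r to a full niece or nephew = 0.25 (full aunt/uncle↔niece/nephew: two paths of length 3 through the shared grandparent pair: r = 2·(1/2)^3 = 1/4).
Summing one r·B term per recipient: 1·0.5·0.449 + 3·0.25·0.226 + 3·0.25·0.231 = 0.56725.

0.56725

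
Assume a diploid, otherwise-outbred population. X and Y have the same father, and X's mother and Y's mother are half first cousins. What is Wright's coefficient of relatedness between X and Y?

0.265625

Wright's path rule: contributions from independent ancestry routes add.
X and Y are related in two ways: half-sibs through their shared father (r = 1/4) and half second cousins through their mothers (r = 1/64).
r = 1/4 + 1/64 = 0.265625.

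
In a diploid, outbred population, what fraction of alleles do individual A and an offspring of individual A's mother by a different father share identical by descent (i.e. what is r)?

Each parent–offspring link contributes a factor of 1/2, and independent paths through distinct common ancestors add.
Half-sibs share one parent — one path of length 2: r = (1/2)^2 = 1/4.

0.25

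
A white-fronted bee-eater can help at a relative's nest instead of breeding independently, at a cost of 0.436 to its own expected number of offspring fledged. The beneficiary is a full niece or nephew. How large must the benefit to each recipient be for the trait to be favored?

r to a full niece or nephew = 1/4 (full aunt/uncle↔niece/nephew: two paths of length 3 through the shared grandparent pair: r = 2·(1/2)^3 = 1/4).
Hamilton's rule with n recipients of equal r: n·r·B > C, so B > C/(n·r) = 0.436/(1·0.25) = 1.744.

1.744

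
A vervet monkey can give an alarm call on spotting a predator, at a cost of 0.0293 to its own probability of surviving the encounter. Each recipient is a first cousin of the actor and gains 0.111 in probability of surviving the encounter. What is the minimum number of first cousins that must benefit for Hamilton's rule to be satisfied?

r to a first cousin = 1/8 (first cousins share one grandparent pair — two paths of length 4: r = 2·(1/2)^4 = 1/8).
Hamilton's rule: n·r·B > C  ⇒  n > C/(r·B) = 0.0293/(0.125·0.111) = 2.112.
The smallest integer exceeding 2.112 is 3.

3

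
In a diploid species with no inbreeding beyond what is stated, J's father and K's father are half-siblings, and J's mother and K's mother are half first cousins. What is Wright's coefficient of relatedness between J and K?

With two independent routes of shared ancestry, r is the sum of the two contributions.
J and K are related in two ways: half first cousins through their fathers (r = 1/16) and half second cousins through their mothers (r = 1/64).
r = 1/16 + 1/64 = 5/64 = 0.078125.

0.078125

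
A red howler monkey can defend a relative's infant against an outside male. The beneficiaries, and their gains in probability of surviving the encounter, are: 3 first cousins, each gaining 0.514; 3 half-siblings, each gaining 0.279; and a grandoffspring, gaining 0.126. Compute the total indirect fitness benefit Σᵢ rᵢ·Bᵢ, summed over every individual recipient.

0.4335

r to a first cousin = 0.125 (first cousins share one grandparent pair — two paths of length 4: r = 2·(1/2)^4 = 1/8).
r to a half-sibling = 1/4 (half-sibs share one parent — one path of length 2: r = (1/2)^2 = 1/4).
r to a grandoffspring = 1/4 (two parent–offspring links: r = (1/2)^2 = 1/4).
Summing one r·B term per recipient: 3·0.125·0.514 + 3·0.25·0.279 + 1·0.25·0.126 = 0.4335.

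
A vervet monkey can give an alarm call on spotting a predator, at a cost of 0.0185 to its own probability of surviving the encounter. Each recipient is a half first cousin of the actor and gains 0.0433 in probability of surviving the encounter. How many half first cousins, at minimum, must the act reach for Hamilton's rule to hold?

7

r to a half first cousin = 0.0625 (half first cousins share one grandparent — one path of length 4: r = (1/2)^4 = 1/16).
Hamilton's rule: n·r·B > C  ⇒  n > C/(r·B) = 0.0185/(0.0625·0.0433) = 6.836.
The smallest integer exceeding 6.836 is 7.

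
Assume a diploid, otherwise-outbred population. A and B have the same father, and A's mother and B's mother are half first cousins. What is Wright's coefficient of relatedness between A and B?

0.265625

Relatedness sums over independent paths through distinct common ancestors.
A and B are related in two ways: half-sibs through their shared father (r = 1/4) and half second cousins through their mothers (r = 1/64).
r = 1/4 + 1/64 = 17/64 = 0.265625.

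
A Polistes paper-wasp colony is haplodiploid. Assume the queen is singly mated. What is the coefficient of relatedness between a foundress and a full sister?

0.75

Haplodiploid full sisters inherit their father's entire haploid genome identically (contributing 1/2) and on average half of their mother's contribution (1/2 · 1/2 = 1/4); r = 1/2 + 1/4 = 3/4.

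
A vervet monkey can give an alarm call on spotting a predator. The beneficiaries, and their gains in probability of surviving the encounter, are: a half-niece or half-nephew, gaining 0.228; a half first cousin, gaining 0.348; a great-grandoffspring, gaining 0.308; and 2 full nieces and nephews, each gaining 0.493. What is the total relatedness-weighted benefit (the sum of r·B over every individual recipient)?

r to a half-niece or half-nephew = 0.125 (half-aunt/uncle↔niece/nephew: one path of length 3: r = (1/2)^3 = 1/8).
r to a half first cousin = 1/16 (half first cousins share one grandparent — one path of length 4: r = (1/2)^4 = 1/16).
r to a great-grandoffspring = 1/8 (three parent–offspring links: r = (1/2)^3 = 1/8).
r to a full niece or nephew = 1/4 (full aunt/uncle↔niece/nephew: two paths of length 3 through the shared grandparent pair: r = 2·(1/2)^3 = 1/4).
Summing one r·B term per recipient: 1·0.125·0.228 + 1·0.0625·0.348 + 1·0.125·0.308 + 2·0.25·0.493 = 0.33525.

0.33525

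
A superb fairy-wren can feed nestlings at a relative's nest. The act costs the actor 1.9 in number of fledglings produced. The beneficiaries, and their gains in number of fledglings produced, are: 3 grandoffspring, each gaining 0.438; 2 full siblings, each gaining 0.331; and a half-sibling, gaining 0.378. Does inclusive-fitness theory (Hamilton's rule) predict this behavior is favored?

No

Hamilton's rule: the trait is favored when the sum of r·B over every recipient exceeds the actor's cost C.
r to a grandoffspring = 0.25 (two parent–offspring links: r = (1/2)^2 = 1/4).
r to a full sibling = 1/2 (full sibs share both parents — two paths of length 2: r = 2·(1/2)^2 = 1/2).
r to a half-sibling = 0.25 (half-sibs share one parent — one path of length 2: r = (1/2)^2 = 1/4).
Summing one r·B term per recipient: 3·0.25·0.438 + 2·0.5·0.331 + 1·0.25·0.378 = 0.754.
0.754 < 1.9: the indirect benefit is less than the cost.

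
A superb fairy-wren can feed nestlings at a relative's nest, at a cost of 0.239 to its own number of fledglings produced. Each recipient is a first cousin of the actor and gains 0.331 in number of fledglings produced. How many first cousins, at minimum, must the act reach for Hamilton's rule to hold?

r to a first cousin = 1/8 (first cousins share one grandparent pair — two paths of length 4: r = 2·(1/2)^4 = 1/8).
Hamilton's rule: n·r·B > C  ⇒  n > C/(r·B) = 0.239/(0.125·0.331) = 5.776.
The smallest integer exceeding 5.776 is 6.

6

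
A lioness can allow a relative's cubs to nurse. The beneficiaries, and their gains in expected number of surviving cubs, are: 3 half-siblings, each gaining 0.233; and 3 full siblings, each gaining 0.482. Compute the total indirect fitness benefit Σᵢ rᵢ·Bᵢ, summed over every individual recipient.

0.89775

r to a half-sibling = 1/4 (half-sibs share one parent — one path of length 2: r = (1/2)^2 = 1/4).
r to a full sibling = 1/2 (full sibs share both parents — two paths of length 2: r = 2·(1/2)^2 = 1/2).
Summing one r·B term per recipient: 3·0.25·0.233 + 3·0.5·0.482 = 0.89775.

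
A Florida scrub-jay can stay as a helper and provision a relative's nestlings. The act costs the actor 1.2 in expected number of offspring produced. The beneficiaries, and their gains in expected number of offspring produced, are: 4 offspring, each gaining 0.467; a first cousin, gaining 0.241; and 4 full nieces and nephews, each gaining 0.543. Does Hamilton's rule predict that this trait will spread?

Yes

Hamilton's rule: the trait is favored when the sum of r·B over every recipient exceeds the actor's cost C.
r to an offspring = 0.5 (one parent–offspring link: r = (1/2)^1 = 1/2).
r to a first cousin = 1/8 (first cousins share one grandparent pair — two paths of length 4: r = 2·(1/2)^4 = 1/8).
r to a full niece or nephew = 0.25 (full aunt/uncle↔niece/nephew: two paths of length 3 through the shared grandparent pair: r = 2·(1/2)^3 = 1/4).
Summing one r·B term per recipient: 4·0.5·0.467 + 1·0.125·0.241 + 4·0.25·0.543 = 1.507125.
1.507125 > 1.2: the indirect benefit exceeds the cost.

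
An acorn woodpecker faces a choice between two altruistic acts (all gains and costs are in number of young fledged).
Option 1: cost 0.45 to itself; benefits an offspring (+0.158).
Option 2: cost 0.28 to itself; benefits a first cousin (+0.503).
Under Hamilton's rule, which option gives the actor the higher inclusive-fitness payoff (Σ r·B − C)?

Option 1: r to an offspring = 0.5.
Option 1: Σ r·B − C = (1·0.5·0.158) − 0.45 = -0.371.
Option 2: r to a first cousin = 0.125.
Option 2: Σ r·B − C = (1·0.125·0.503) − 0.28 = -0.217125.
Option 2 has the higher net inclusive-fitness payoff.

Option 2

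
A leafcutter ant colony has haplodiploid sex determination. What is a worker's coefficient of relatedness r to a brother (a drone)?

0.25

Her haploid brother carries none of their father's genes and a random half of their mother's genome; that half matches the maternal half of her own genome with probability 1/2: r = 1/2 · 1/2 = 1/4.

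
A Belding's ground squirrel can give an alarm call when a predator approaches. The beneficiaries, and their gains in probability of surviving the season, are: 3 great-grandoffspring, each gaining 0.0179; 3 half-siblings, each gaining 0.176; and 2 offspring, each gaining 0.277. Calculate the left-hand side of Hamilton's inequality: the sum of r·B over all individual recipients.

0.4157125

r to a great-grandoffspring = 1/8 (three parent–offspring links: r = (1/2)^3 = 1/8).
r to a half-sibling = 0.25 (half-sibs share one parent — one path of length 2: r = (1/2)^2 = 1/4).
r to an offspring = 1/2 (one parent–offspring link: r = (1/2)^1 = 1/2).
Summing one r·B term per recipient: 3·0.125·0.0179 + 3·0.25·0.176 + 2·0.5·0.277 = 0.4157125.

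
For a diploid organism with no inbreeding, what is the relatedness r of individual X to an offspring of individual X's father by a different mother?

0.25

Each parent–offspring link contributes a factor of 1/2, and independent paths through distinct common ancestors add.
Half-sibs share one parent — one path of length 2: r = (1/2)^2 = 1/4.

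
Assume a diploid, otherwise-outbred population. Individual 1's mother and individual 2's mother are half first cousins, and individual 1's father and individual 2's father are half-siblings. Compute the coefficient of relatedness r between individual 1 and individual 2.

0.078125

With two independent routes of shared ancestry, r is the sum of the two contributions.
Individual 1 and individual 2 are related in two ways: half second cousins through their mothers (r = 1/64) and half first cousins through their fathers (r = 1/16).
r = 1/64 + 1/16 = 0.078125.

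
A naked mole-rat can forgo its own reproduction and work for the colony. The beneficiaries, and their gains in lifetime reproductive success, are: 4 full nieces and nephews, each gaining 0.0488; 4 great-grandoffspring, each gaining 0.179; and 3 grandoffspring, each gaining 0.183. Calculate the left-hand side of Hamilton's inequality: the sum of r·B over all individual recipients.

r to a full niece or nephew = 1/4 (full aunt/uncle↔niece/nephew: two paths of length 3 through the shared grandparent pair: r = 2·(1/2)^3 = 1/4).
r to a great-grandoffspring = 0.125 (three parent–offspring links: r = (1/2)^3 = 1/8).
r to a grandoffspring = 0.25 (two parent–offspring links: r = (1/2)^2 = 1/4).
Summing one r·B term per recipient: 4·0.25·0.0488 + 4·0.125·0.179 + 3·0.25·0.183 = 0.27555.

0.27555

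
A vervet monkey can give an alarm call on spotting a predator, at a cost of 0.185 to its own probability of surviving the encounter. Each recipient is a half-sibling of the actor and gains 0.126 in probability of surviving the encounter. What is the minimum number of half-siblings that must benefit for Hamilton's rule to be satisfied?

6

r to a half-sibling = 0.25 (half-sibs share one parent — one path of length 2: r = (1/2)^2 = 1/4).
Hamilton's rule: n·r·B > C  ⇒  n > C/(r·B) = 0.185/(0.25·0.126) = 5.873.
The smallest integer exceeding 5.873 is 6.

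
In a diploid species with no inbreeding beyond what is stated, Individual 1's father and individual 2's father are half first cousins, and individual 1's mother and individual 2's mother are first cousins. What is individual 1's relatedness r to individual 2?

0.046875

Relatedness sums over independent paths through distinct common ancestors.
Individual 1 and individual 2 are related in two ways: half second cousins through their fathers (r = 1/64) and second cousins through their mothers (r = 1/32).
r = 1/64 + 1/32 = 3/64 = 0.046875.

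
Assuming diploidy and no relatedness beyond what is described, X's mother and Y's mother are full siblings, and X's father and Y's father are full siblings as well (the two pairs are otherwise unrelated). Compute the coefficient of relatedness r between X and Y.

0.25

Wright's path rule: contributions from independent ancestry routes add.
X and Y are related in two ways: first cousins through their mothers (r = 1/8) and first cousins through their fathers (r = 1/8) — i.e. double first cousins.
r = 1/8 + 1/8 = 0.25.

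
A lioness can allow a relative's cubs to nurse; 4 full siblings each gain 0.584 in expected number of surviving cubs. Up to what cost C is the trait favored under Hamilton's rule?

1.168

r to a full sibling = 0.5 (full sibs share both parents — two paths of length 2: r = 2·(1/2)^2 = 1/2).
Hamilton's rule: n·r·B > C, so the trait is favored while C < n·r·B = 4·0.5·0.584 = 1.168.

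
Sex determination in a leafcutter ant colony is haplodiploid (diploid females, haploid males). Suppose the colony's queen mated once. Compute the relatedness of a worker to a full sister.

Haplodiploid full sisters inherit their father's entire haploid genome identically (contributing 1/2) and on average half of their mother's contribution (1/2 · 1/2 = 1/4); r = 1/2 + 1/4 = 3/4.

0.75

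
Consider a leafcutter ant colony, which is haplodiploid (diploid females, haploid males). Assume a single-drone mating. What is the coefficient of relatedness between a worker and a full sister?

Haplodiploid full sisters inherit their father's entire haploid genome identically (contributing 1/2) and on average half of their mother's contribution (1/2 · 1/2 = 1/4); r = 1/2 + 1/4 = 3/4.

0.75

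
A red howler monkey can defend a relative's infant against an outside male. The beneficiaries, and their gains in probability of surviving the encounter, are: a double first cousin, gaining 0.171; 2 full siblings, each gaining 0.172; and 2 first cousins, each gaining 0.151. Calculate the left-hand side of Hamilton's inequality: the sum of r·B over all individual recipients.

r to a double first cousin = 1/4 (double first cousins share both grandparent pairs — four paths of length 4: r = 4·(1/2)^4 = 1/4).
r to a full sibling = 0.5 (full sibs share both parents — two paths of length 2: r = 2·(1/2)^2 = 1/2).
r to a first cousin = 1/8 (first cousins share one grandparent pair — two paths of length 4: r = 2·(1/2)^4 = 1/8).
Summing one r·B term per recipient: 1·0.25·0.171 + 2·0.5·0.172 + 2·0.125·0.151 = 0.2525.

0.2525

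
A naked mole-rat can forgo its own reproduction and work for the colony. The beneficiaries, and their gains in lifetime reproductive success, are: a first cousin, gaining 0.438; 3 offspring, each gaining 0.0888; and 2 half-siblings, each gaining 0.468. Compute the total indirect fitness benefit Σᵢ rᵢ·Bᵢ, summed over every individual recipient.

r to a first cousin = 1/8 (first cousins share one grandparent pair — two paths of length 4: r = 2·(1/2)^4 = 1/8).
r to an offspring = 1/2 (one parent–offspring link: r = (1/2)^1 = 1/2).
r to a half-sibling = 1/4 (half-sibs share one parent — one path of length 2: r = (1/2)^2 = 1/4).
Summing one r·B term per recipient: 1·0.125·0.438 + 3·0.5·0.0888 + 2·0.25·0.468 = 0.42195.

0.42195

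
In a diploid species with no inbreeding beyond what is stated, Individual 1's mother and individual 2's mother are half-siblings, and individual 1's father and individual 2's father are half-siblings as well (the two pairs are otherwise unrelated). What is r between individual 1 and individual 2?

Independent pedigree routes through distinct common ancestors add.
Individual 1 and individual 2 are related in two ways: half first cousins through their mothers (r = 1/16) and half first cousins through their fathers (r = 1/16).
r = 1/16 + 1/16 = 0.125.

0.125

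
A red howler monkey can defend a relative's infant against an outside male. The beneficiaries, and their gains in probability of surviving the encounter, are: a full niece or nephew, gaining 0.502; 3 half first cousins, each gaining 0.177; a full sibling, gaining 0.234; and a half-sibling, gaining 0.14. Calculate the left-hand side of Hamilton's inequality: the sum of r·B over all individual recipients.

0.3106875

r to a full niece or nephew = 0.25 (full aunt/uncle↔niece/nephew: two paths of length 3 through the shared grandparent pair: r = 2·(1/2)^3 = 1/4).
r to a half first cousin = 1/16 (half first cousins share one grandparent — one path of length 4: r = (1/2)^4 = 1/16).
r to a full sibling = 0.5 (full sibs share both parents — two paths of length 2: r = 2·(1/2)^2 = 1/2).
r to a half-sibling = 0.25 (half-sibs share one parent — one path of length 2: r = (1/2)^2 = 1/4).
Summing one r·B term per recipient: 1·0.25·0.502 + 3·0.0625·0.177 + 1·0.5·0.234 + 1·0.25·0.14 = 0.3106875.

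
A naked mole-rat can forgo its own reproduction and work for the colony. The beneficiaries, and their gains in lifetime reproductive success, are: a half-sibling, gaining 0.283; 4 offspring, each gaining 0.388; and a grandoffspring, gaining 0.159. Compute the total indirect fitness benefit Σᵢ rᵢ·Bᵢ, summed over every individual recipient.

0.8865

r to a half-sibling = 1/4 (half-sibs share one parent — one path of length 2: r = (1/2)^2 = 1/4).
r to an offspring = 1/2 (one parent–offspring link: r = (1/2)^1 = 1/2).
r to a grandoffspring = 0.25 (two parent–offspring links: r = (1/2)^2 = 1/4).
Summing one r·B term per recipient: 1·0.25·0.283 + 4·0.5·0.388 + 1·0.25·0.159 = 0.8865.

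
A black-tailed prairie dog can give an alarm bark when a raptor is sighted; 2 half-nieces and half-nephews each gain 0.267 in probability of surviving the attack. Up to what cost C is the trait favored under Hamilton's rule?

r to a half-niece or half-nephew = 1/8 (half-aunt/uncle↔niece/nephew: one path of length 3: r = (1/2)^3 = 1/8).
Hamilton's rule: n·r·B > C, so the trait is favored while C < n·r·B = 2·0.125·0.267 = 0.06675.

0.06675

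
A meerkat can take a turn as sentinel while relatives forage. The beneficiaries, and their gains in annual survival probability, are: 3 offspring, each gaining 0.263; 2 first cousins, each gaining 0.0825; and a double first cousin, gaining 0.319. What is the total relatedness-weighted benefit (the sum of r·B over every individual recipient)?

0.494875

r to an offspring = 0.5 (one parent–offspring link: r = (1/2)^1 = 1/2).
r to a first cousin = 1/8 (first cousins share one grandparent pair — two paths of length 4: r = 2·(1/2)^4 = 1/8).
r to a double first cousin = 0.25 (double first cousins share both grandparent pairs — four paths of length 4: r = 4·(1/2)^4 = 1/4).
Summing one r·B term per recipient: 3·0.5·0.263 + 2·0.125·0.0825 + 1·0.25·0.319 = 0.494875.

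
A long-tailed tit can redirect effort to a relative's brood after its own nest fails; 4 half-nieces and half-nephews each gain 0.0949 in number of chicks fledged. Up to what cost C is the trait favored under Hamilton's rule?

0.04745

r to a half-niece or half-nephew = 0.125 (half-aunt/uncle↔niece/nephew: one path of length 3: r = (1/2)^3 = 1/8).
Hamilton's rule: n·r·B > C, so the trait is favored while C < n·r·B = 4·0.125·0.0949 = 0.04745.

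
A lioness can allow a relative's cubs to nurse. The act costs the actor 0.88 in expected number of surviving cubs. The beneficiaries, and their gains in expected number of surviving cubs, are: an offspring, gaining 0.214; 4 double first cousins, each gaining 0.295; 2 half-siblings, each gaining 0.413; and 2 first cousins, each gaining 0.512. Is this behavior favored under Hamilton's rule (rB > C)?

Hamilton's rule: the trait is favored when the sum of r·B over every recipient exceeds the actor's cost C.
r to an offspring = 1/2 (one parent–offspring link: r = (1/2)^1 = 1/2).
r to a double first cousin = 0.25 (double first cousins share both grandparent pairs — four paths of length 4: r = 4·(1/2)^4 = 1/4).
r to a half-sibling = 0.25 (half-sibs share one parent — one path of length 2: r = (1/2)^2 = 1/4).
r to a first cousin = 0.125 (first cousins share one grandparent pair — two paths of length 4: r = 2·(1/2)^4 = 1/8).
Summing one r·B term per recipient: 1·0.5·0.214 + 4·0.25·0.295 + 2·0.25·0.413 + 2·0.125·0.512 = 0.7365.
0.7365 < 0.88: the indirect benefit is less than the cost.

No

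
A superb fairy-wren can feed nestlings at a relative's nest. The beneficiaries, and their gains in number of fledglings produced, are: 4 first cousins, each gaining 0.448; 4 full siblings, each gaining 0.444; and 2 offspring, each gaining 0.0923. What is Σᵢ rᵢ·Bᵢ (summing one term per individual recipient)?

1.2043

r to a first cousin = 0.125 (first cousins share one grandparent pair — two paths of length 4: r = 2·(1/2)^4 = 1/8).
r to a full sibling = 0.5 (full sibs share both parents — two paths of length 2: r = 2·(1/2)^2 = 1/2).
r to an offspring = 0.5 (one parent–offspring link: r = (1/2)^1 = 1/2).
Summing one r·B term per recipient: 4·0.125·0.448 + 4·0.5·0.444 + 2·0.5·0.0923 = 1.2043.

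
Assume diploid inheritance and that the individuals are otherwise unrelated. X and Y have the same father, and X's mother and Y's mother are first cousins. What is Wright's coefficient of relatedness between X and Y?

Wright's path rule: contributions from independent ancestry routes add.
X and Y are related in two ways: half-sibs through their shared father (r = 1/4) and second cousins through their mothers (r = 1/32).
r = 1/4 + 1/32 = 9/32 = 0.28125.

0.28125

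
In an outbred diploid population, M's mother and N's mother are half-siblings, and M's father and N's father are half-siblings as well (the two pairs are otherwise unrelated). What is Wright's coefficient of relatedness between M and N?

0.125

Relatedness sums over independent paths through distinct common ancestors.
M and N are related in two ways: half first cousins through their mothers (r = 1/16) and half first cousins through their fathers (r = 1/16).
r = 1/16 + 1/16 = 1/8 = 0.125.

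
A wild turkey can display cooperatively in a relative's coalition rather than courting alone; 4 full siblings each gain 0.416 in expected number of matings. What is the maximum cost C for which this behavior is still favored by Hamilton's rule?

0.832

r to a full sibling = 1/2 (full sibs share both parents — two paths of length 2: r = 2·(1/2)^2 = 1/2).
Hamilton's rule: n·r·B > C, so the trait is favored while C < n·r·B = 4·0.5·0.416 = 0.832.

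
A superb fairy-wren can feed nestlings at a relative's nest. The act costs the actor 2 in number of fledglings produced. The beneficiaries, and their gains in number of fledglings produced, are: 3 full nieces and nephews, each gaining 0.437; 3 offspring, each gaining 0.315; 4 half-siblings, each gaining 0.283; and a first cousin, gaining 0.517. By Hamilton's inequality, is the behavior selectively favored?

No

Hamilton's rule: the trait is favored when the sum of r·B over every recipient exceeds the actor's cost C.
r to a full niece or nephew = 1/4 (full aunt/uncle↔niece/nephew: two paths of length 3 through the shared grandparent pair: r = 2·(1/2)^3 = 1/4).
r to an offspring = 0.5 (one parent–offspring link: r = (1/2)^1 = 1/2).
r to a half-sibling = 0.25 (half-sibs share one parent — one path of length 2: r = (1/2)^2 = 1/4).
r to a first cousin = 0.125 (first cousins share one grandparent pair — two paths of length 4: r = 2·(1/2)^4 = 1/8).
Summing one r·B term per recipient: 3·0.25·0.437 + 3·0.5·0.315 + 4·0.25·0.283 + 1·0.125·0.517 = 1.147875.
1.147875 < 2: the indirect benefit is less than the cost.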